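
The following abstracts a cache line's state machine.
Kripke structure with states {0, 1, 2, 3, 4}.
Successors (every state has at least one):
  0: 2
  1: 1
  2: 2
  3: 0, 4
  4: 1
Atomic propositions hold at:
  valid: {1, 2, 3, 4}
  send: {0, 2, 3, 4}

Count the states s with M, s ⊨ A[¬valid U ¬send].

1

Sat(¬valid) = {0}
Sat(¬send) = {1}
A[¬valid U ¬send]: least fixpoint, start Z0 = Sat(¬send) = {1}, add states in Sat(¬valid) with every successor in Z. Already a fixed point.
Sat(A[¬valid U ¬send]) = {1}
|Sat(A[¬valid U ¬send])| = |{1}| = 1.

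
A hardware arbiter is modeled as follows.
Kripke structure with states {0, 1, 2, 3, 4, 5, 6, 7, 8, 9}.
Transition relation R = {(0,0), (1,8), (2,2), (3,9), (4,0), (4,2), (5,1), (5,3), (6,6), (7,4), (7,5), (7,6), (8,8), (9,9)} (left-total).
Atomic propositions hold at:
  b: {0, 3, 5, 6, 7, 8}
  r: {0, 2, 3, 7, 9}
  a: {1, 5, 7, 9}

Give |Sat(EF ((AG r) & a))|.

4

AG r: greatest fixpoint, start Z0 = {0, 2, 3, 7, 9}, keep only states in Sat with every successor in Z. Z1 = {0, 2, 3, 9}; fixed.
Sat(AG r) = {0, 2, 3, 9}
Sat((AG r) & a) = {9}
EF ((AG r) & a): least fixpoint, start Z0 = {9}, add states with some successor in Z. Z1 = {3, 9}; Z2 = {3, 5, 9}; Z3 = {3, 5, 7, 9}; fixed.
Sat(EF ((AG r) & a)) = {3, 5, 7, 9}
|Sat(EF ((AG r) & a))| = |{3, 5, 7, 9}| = 4.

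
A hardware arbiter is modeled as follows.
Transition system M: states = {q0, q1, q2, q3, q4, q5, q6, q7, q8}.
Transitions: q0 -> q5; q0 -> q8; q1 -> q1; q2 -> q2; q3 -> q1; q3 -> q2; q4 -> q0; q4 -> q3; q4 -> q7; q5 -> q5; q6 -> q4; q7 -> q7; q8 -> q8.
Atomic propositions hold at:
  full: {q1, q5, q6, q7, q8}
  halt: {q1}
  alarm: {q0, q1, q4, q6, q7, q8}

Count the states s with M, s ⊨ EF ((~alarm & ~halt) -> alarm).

7

Sat(~alarm) = {q2, q3, q5}
Sat(~halt) = {q0, q2, q3, q4, q5, q6, q7, q8}
Sat(~alarm & ~halt) = {q2, q3, q5}
Sat((~alarm & ~halt) -> alarm) = {q0, q1, q4, q6, q7, q8}
EF ((~alarm & ~halt) -> alarm): least fixpoint, start Z0 = {q0, q1, q4, q6, q7, q8}, add states with some successor in Z. Z1 = {q0, q1, q3, q4, q6, q7, q8}; fixed.
Sat(EF ((~alarm & ~halt) -> alarm)) = {q0, q1, q3, q4, q6, q7, q8}
|Sat(EF ((~alarm & ~halt) -> alarm))| = |{q0, q1, q3, q4, q6, q7, q8}| = 7.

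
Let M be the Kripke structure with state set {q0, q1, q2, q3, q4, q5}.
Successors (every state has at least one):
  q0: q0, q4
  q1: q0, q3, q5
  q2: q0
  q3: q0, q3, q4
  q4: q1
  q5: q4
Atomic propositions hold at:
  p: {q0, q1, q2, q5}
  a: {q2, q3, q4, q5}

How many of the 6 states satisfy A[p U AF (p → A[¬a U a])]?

Sat(¬a) = {q0, q1}
A[¬a U a]: least fixpoint, start Z0 = Sat(a) = {q2, q3, q4, q5}, add states in Sat(¬a) with every successor in Z. Already a fixed point.
Sat(A[¬a U a]) = {q2, q3, q4, q5}
Sat(p → A[¬a U a]) = {q2, q3, q4, q5}
AF (p → A[¬a U a]): least fixpoint, start Z0 = {q2, q3, q4, q5}, add states with every successor in Z. Already a fixed point.
Sat(AF (p → A[¬a U a])) = {q2, q3, q4, q5}
A[p U AF (p → A[¬a U a])]: least fixpoint, start Z0 = Sat(AF (p → A[¬a U a])) = {q2, q3, q4, q5}, add states in Sat(p) with every successor in Z. Already a fixed point.
Sat(A[p U AF (p → A[¬a U a])]) = {q2, q3, q4, q5}
|Sat(A[p U AF (p → A[¬a U a])])| = |{q2, q3, q4, q5}| = 4.

4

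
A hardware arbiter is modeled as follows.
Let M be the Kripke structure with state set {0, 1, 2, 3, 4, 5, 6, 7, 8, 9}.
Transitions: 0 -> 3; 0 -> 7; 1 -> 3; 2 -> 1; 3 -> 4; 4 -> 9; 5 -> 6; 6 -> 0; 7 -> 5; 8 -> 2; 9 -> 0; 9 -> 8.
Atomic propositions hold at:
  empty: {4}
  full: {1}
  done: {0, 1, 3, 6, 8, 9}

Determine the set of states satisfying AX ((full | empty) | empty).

{2, 3}

Sat(full | empty) = {1, 4}
Sat((full | empty) | empty) = {1, 4}
Sat(AX ((full | empty) | empty)) = {s : every successor in {1, 4}} = {2, 3}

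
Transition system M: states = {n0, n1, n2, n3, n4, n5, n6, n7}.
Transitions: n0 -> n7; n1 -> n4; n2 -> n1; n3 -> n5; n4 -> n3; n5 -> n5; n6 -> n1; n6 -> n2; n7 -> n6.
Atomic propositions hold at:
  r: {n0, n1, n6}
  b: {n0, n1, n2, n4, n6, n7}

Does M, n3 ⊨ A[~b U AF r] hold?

Sat(~b) = {n3, n5}
AF r: least fixpoint, start Z0 = {n0, n1, n6}, add states with every successor in Z. Z1 = {n0, n1, n2, n6, n7}; fixed.
Sat(AF r) = {n0, n1, n2, n6, n7}
A[~b U AF r]: least fixpoint, start Z0 = Sat(AF r) = {n0, n1, n2, n6, n7}, add states in Sat(~b) with every successor in Z. Already a fixed point.
Sat(A[~b U AF r]) = {n0, n1, n2, n6, n7}
n3 ∉ Sat(A[~b U AF r]) = {n0, n1, n2, n6, n7}, so the formula does not hold at n3.

No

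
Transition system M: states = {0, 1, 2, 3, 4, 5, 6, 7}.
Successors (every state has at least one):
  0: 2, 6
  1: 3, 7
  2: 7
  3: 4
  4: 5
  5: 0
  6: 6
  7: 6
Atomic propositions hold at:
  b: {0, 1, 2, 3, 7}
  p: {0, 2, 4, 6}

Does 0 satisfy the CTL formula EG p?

EG p: greatest fixpoint, start Z0 = {0, 2, 4, 6}, keep only states in Sat with some successor in Z. Z1 = {0, 6}; fixed.
Sat(EG p) = {0, 6}
0 ∈ Sat(EG p) = {0, 6}, so the formula holds at 0.

Yes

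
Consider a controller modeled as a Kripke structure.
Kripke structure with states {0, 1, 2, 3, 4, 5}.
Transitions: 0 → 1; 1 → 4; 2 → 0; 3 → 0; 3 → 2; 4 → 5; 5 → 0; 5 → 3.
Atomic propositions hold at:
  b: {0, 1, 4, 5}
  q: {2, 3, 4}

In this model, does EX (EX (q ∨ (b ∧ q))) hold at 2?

Sat(b ∧ q) = {4}
Sat(q ∨ (b ∧ q)) = {2, 3, 4}
Sat(EX (q ∨ (b ∧ q))) = {s : some successor in {2, 3, 4}} = {1, 3, 5}
Sat(EX (EX (q ∨ (b ∧ q)))) = {s : some successor in {1, 3, 5}} = {0, 4, 5}
2 ∉ Sat(EX (EX (q ∨ (b ∧ q)))) = {0, 4, 5}, so the formula does not hold at 2.

No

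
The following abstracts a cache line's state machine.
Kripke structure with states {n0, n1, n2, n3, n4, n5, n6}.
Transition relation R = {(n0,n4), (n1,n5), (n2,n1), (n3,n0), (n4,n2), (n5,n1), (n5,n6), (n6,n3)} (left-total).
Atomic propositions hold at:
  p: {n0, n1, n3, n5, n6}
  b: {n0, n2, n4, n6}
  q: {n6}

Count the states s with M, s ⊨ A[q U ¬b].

Sat(¬b) = {n1, n3, n5}
A[q U ¬b]: least fixpoint, start Z0 = Sat(¬b) = {n1, n3, n5}, add states in Sat(q) with every successor in Z. Z1 = {n1, n3, n5, n6}; fixed.
Sat(A[q U ¬b]) = {n1, n3, n5, n6}
|Sat(A[q U ¬b])| = |{n1, n3, n5, n6}| = 4.

4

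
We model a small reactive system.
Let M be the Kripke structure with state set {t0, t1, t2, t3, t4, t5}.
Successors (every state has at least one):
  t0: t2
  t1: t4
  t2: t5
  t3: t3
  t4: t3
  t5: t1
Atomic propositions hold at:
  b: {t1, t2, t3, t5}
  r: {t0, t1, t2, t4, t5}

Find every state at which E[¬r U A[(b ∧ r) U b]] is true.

{t1, t2, t3, t5}

Sat(¬r) = {t3}
Sat(b ∧ r) = {t1, t2, t5}
A[(b ∧ r) U b]: least fixpoint, start Z0 = Sat(b) = {t1, t2, t3, t5}, add states in Sat(b ∧ r) with every successor in Z. Already a fixed point.
Sat(A[(b ∧ r) U b]) = {t1, t2, t3, t5}
E[¬r U A[(b ∧ r) U b]]: least fixpoint, start Z0 = Sat(A[(b ∧ r) U b]) = {t1, t2, t3, t5}, add states in Sat(¬r) with some successor in Z. Already a fixed point.
Sat(E[¬r U A[(b ∧ r) U b]]) = {t1, t2, t3, t5}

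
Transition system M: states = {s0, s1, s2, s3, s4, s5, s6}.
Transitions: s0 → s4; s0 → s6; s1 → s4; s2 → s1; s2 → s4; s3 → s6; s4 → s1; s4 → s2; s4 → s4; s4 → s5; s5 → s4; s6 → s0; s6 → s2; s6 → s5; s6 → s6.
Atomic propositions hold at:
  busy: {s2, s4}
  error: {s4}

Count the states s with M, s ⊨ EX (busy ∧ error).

5

Sat(busy ∧ error) = {s4}
Sat(EX (busy ∧ error)) = {s : some successor in {s4}} = {s0, s1, s2, s4, s5}
|Sat(EX (busy ∧ error))| = |{s0, s1, s2, s4, s5}| = 5.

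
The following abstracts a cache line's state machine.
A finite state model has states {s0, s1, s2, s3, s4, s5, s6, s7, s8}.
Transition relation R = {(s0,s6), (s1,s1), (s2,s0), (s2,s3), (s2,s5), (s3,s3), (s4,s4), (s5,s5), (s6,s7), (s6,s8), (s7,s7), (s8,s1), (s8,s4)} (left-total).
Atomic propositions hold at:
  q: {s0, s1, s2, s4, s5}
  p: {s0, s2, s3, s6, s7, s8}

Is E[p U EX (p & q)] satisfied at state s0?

No

Sat(p & q) = {s0, s2}
Sat(EX (p & q)) = {s : some successor in {s0, s2}} = {s2}
E[p U EX (p & q)]: least fixpoint, start Z0 = Sat(EX (p & q)) = {s2}, add states in Sat(p) with some successor in Z. Already a fixed point.
Sat(E[p U EX (p & q)]) = {s2}
s0 ∉ Sat(E[p U EX (p & q)]) = {s2}, so the formula does not hold at s0.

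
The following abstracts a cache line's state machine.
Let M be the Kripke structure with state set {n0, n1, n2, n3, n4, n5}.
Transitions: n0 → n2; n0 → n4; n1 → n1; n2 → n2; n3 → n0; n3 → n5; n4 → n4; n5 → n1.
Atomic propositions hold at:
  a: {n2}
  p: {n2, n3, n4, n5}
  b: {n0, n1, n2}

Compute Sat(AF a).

AF a: least fixpoint, start Z0 = {n2}, add states with every successor in Z. Already a fixed point.
Sat(AF a) = {n2}

{n2}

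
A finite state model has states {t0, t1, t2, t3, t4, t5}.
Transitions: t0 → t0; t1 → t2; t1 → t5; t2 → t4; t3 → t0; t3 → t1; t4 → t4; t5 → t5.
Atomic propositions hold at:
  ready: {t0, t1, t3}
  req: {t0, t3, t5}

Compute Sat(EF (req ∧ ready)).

Sat(req ∧ ready) = {t0, t3}
EF (req ∧ ready): least fixpoint, start Z0 = {t0, t3}, add states with some successor in Z. Already a fixed point.
Sat(EF (req ∧ ready)) = {t0, t3}

{t0, t3}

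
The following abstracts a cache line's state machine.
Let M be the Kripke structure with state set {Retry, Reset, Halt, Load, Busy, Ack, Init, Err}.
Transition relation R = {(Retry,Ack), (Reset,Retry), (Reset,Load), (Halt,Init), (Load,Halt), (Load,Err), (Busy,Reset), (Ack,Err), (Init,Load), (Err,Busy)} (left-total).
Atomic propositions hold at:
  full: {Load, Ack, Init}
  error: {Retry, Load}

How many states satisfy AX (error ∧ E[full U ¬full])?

2

Sat(¬full) = {Retry, Reset, Halt, Busy, Err}
E[full U ¬full]: least fixpoint, start Z0 = Sat(¬full) = {Retry, Reset, Halt, Busy, Err}, add states in Sat(full) with some successor in Z. Z1 = {Retry, Reset, Halt, Load, Busy, Ack, Err}; Z2 = {Retry, Reset, Halt, Load, Busy, Ack, Init, Err}; fixed.
Sat(E[full U ¬full]) = {Retry, Reset, Halt, Load, Busy, Ack, Init, Err}
Sat(error ∧ E[full U ¬full]) = {Retry, Load}
Sat(AX (error ∧ E[full U ¬full])) = {s : every successor in {Retry, Load}} = {Reset, Init}
|Sat(AX (error ∧ E[full U ¬full]))| = |{Reset, Init}| = 2.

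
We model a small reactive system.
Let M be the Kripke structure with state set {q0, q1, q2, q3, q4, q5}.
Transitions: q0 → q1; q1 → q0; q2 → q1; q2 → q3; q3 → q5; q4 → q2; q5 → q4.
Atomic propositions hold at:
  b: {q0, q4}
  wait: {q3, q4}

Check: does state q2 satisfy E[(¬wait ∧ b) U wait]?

Sat(¬wait) = {q0, q1, q2, q5}
Sat(¬wait ∧ b) = {q0}
E[(¬wait ∧ b) U wait]: least fixpoint, start Z0 = Sat(wait) = {q3, q4}, add states in Sat(¬wait ∧ b) with some successor in Z. Already a fixed point.
Sat(E[(¬wait ∧ b) U wait]) = {q3, q4}
q2 ∉ Sat(E[(¬wait ∧ b) U wait]) = {q3, q4}, so the formula does not hold at q2.

No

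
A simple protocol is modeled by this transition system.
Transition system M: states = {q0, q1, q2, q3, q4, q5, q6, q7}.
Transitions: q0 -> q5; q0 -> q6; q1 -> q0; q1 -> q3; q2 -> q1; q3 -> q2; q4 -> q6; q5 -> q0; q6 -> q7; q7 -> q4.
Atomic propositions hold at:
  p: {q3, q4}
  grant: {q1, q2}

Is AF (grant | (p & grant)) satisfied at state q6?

Sat(p & grant) = ∅
Sat(grant | (p & grant)) = {q1, q2}
AF (grant | (p & grant)): least fixpoint, start Z0 = {q1, q2}, add states with every successor in Z. Z1 = {q1, q2, q3}; fixed.
Sat(AF (grant | (p & grant))) = {q1, q2, q3}
q6 ∉ Sat(AF (grant | (p & grant))) = {q1, q2, q3}, so the formula does not hold at q6.

No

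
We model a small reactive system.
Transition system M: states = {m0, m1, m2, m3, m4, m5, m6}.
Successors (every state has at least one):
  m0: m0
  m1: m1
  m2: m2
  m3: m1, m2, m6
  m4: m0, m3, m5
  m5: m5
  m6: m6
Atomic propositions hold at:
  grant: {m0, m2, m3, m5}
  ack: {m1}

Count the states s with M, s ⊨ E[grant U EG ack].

2

EG ack: greatest fixpoint, start Z0 = {m1}, keep only states in Sat with some successor in Z. Already a fixed point.
Sat(EG ack) = {m1}
E[grant U EG ack]: least fixpoint, start Z0 = Sat(EG ack) = {m1}, add states in Sat(grant) with some successor in Z. Z1 = {m1, m3}; fixed.
Sat(E[grant U EG ack]) = {m1, m3}
|Sat(E[grant U EG ack])| = |{m1, m3}| = 2.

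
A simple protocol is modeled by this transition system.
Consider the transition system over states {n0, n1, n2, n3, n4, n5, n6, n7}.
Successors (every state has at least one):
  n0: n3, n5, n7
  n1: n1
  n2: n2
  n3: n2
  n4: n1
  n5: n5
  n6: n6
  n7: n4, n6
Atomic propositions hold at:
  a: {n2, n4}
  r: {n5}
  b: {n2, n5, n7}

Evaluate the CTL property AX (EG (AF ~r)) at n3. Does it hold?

Yes

Sat(~r) = {n0, n1, n2, n3, n4, n6, n7}
AF ~r: least fixpoint, start Z0 = {n0, n1, n2, n3, n4, n6, n7}, add states with every successor in Z. Already a fixed point.
Sat(AF ~r) = {n0, n1, n2, n3, n4, n6, n7}
EG (AF ~r): greatest fixpoint, start Z0 = {n0, n1, n2, n3, n4, n6, n7}, keep only states in Sat with some successor in Z. Already a fixed point.
Sat(EG (AF ~r)) = {n0, n1, n2, n3, n4, n6, n7}
Sat(AX (EG (AF ~r))) = {s : every successor in {n0, n1, n2, n3, n4, n6, n7}} = {n1, n2, n3, n4, n6, n7}
n3 ∈ Sat(AX (EG (AF ~r))) = {n1, n2, n3, n4, n6, n7}, so the formula holds at n3.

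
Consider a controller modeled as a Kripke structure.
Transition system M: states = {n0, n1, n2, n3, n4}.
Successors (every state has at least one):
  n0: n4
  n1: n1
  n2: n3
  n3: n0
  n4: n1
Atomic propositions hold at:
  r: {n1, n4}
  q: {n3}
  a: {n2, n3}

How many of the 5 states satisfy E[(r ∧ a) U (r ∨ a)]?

Sat(r ∧ a) = ∅
Sat(r ∨ a) = {n1, n2, n3, n4}
E[(r ∧ a) U (r ∨ a)]: least fixpoint, start Z0 = Sat((r ∨ a)) = {n1, n2, n3, n4}, add states in Sat(r ∧ a) with some successor in Z. Already a fixed point.
Sat(E[(r ∧ a) U (r ∨ a)]) = {n1, n2, n3, n4}
|Sat(E[(r ∧ a) U (r ∨ a)])| = |{n1, n2, n3, n4}| = 4.

4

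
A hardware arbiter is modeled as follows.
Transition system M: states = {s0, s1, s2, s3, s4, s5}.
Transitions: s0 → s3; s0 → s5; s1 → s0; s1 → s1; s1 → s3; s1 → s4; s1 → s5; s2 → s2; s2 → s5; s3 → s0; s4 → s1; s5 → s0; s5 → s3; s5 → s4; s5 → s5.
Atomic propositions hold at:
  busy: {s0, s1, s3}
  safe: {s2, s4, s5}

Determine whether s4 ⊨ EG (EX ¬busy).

No

Sat(¬busy) = {s2, s4, s5}
Sat(EX ¬busy) = {s : some successor in {s2, s4, s5}} = {s0, s1, s2, s5}
EG (EX ¬busy): greatest fixpoint, start Z0 = {s0, s1, s2, s5}, keep only states in Sat with some successor in Z. Already a fixed point.
Sat(EG (EX ¬busy)) = {s0, s1, s2, s5}
s4 ∉ Sat(EG (EX ¬busy)) = {s0, s1, s2, s5}, so the formula does not hold at s4.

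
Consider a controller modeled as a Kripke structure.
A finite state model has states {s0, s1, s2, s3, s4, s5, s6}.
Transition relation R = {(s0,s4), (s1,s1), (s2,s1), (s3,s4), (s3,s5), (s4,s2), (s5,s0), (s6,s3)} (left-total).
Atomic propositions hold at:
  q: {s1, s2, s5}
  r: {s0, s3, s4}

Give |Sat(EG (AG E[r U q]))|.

6

E[r U q]: least fixpoint, start Z0 = Sat(q) = {s1, s2, s5}, add states in Sat(r) with some successor in Z. Z1 = {s1, s2, s3, s4, s5}; Z2 = {s0, s1, s2, s3, s4, s5}; fixed.
Sat(E[r U q]) = {s0, s1, s2, s3, s4, s5}
AG E[r U q]: greatest fixpoint, start Z0 = {s0, s1, s2, s3, s4, s5}, keep only states in Sat with every successor in Z. Already a fixed point.
Sat(AG E[r U q]) = {s0, s1, s2, s3, s4, s5}
EG (AG E[r U q]): greatest fixpoint, start Z0 = {s0, s1, s2, s3, s4, s5}, keep only states in Sat with some successor in Z. Already a fixed point.
Sat(EG (AG E[r U q])) = {s0, s1, s2, s3, s4, s5}
|Sat(EG (AG E[r U q]))| = |{s0, s1, s2, s3, s4, s5}| = 6.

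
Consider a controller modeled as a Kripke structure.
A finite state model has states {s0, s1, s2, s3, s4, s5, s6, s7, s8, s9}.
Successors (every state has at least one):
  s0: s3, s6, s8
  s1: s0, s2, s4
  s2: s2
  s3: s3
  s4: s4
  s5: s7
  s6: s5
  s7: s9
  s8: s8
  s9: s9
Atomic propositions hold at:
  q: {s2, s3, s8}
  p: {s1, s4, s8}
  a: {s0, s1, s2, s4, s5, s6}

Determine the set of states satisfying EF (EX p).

{s0, s1, s4, s8}

Sat(EX p) = {s : some successor in {s1, s4, s8}} = {s0, s1, s4, s8}
EF (EX p): least fixpoint, start Z0 = {s0, s1, s4, s8}, add states with some successor in Z. Already a fixed point.
Sat(EF (EX p)) = {s0, s1, s4, s8}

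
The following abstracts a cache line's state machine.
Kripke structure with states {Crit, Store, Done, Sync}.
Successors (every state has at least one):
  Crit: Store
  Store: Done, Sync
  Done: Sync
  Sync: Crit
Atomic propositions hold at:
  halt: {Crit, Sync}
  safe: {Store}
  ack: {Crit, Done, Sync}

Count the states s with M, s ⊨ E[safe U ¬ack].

Sat(¬ack) = {Store}
E[safe U ¬ack]: least fixpoint, start Z0 = Sat(¬ack) = {Store}, add states in Sat(safe) with some successor in Z. Already a fixed point.
Sat(E[safe U ¬ack]) = {Store}
|Sat(E[safe U ¬ack])| = |{Store}| = 1.

1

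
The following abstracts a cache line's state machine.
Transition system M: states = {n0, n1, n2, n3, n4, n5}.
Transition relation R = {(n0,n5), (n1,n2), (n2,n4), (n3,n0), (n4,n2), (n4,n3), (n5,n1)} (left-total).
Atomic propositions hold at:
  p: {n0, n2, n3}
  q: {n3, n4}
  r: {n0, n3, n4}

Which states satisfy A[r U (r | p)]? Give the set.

Sat(r | p) = {n0, n2, n3, n4}
A[r U (r | p)]: least fixpoint, start Z0 = Sat((r | p)) = {n0, n2, n3, n4}, add states in Sat(r) with every successor in Z. Already a fixed point.
Sat(A[r U (r | p)]) = {n0, n2, n3, n4}

{n0, n2, n3, n4}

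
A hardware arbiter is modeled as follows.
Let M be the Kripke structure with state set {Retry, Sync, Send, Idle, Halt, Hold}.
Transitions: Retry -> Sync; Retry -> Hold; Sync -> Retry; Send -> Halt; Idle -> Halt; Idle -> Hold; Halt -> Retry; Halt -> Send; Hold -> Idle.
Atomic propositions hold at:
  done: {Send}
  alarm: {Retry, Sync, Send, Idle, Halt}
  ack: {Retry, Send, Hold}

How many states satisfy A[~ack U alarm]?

5

Sat(~ack) = {Sync, Idle, Halt}
A[~ack U alarm]: least fixpoint, start Z0 = Sat(alarm) = {Retry, Sync, Send, Idle, Halt}, add states in Sat(~ack) with every successor in Z. Already a fixed point.
Sat(A[~ack U alarm]) = {Retry, Sync, Send, Idle, Halt}
|Sat(A[~ack U alarm])| = |{Retry, Sync, Send, Idle, Halt}| = 5.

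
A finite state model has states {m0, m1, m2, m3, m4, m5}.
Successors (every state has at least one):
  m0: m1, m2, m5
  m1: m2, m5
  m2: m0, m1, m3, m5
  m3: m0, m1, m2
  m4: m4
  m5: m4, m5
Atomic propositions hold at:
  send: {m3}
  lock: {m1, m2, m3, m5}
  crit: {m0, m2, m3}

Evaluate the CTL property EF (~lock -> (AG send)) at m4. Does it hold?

No

Sat(~lock) = {m0, m4}
AG send: greatest fixpoint, start Z0 = {m3}, keep only states in Sat with every successor in Z. Z1 = ∅; fixed.
Sat(AG send) = ∅
Sat(~lock -> (AG send)) = {m1, m2, m3, m5}
EF (~lock -> (AG send)): least fixpoint, start Z0 = {m1, m2, m3, m5}, add states with some successor in Z. Z1 = {m0, m1, m2, m3, m5}; fixed.
Sat(EF (~lock -> (AG send))) = {m0, m1, m2, m3, m5}
m4 ∉ Sat(EF (~lock -> (AG send))) = {m0, m1, m2, m3, m5}, so the formula does not hold at m4.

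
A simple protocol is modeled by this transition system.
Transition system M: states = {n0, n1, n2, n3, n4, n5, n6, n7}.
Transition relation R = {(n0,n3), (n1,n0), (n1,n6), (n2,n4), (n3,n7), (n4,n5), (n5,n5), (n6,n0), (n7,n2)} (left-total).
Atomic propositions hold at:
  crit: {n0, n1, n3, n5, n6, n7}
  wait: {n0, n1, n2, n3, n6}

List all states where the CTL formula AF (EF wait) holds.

EF wait: least fixpoint, start Z0 = {n0, n1, n2, n3, n6}, add states with some successor in Z. Z1 = {n0, n1, n2, n3, n6, n7}; fixed.
Sat(EF wait) = {n0, n1, n2, n3, n6, n7}
AF (EF wait): least fixpoint, start Z0 = {n0, n1, n2, n3, n6, n7}, add states with every successor in Z. Already a fixed point.
Sat(AF (EF wait)) = {n0, n1, n2, n3, n6, n7}

{n0, n1, n2, n3, n6, n7}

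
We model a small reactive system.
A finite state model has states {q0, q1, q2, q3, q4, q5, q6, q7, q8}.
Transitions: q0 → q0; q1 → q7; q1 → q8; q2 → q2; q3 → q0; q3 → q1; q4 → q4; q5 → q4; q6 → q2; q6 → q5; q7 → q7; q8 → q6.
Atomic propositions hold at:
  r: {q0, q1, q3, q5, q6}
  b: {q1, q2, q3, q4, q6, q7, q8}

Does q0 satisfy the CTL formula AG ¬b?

Yes

Sat(¬b) = {q0, q5}
AG ¬b: greatest fixpoint, start Z0 = {q0, q5}, keep only states in Sat with every successor in Z. Z1 = {q0}; fixed.
Sat(AG ¬b) = {q0}
q0 ∈ Sat(AG ¬b) = {q0}, so the formula holds at q0.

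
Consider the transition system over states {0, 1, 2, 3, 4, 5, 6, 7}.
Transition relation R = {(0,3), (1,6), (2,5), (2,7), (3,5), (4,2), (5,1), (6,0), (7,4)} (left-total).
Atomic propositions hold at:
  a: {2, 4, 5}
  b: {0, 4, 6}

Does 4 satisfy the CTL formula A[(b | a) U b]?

Yes

Sat(b | a) = {0, 2, 4, 5, 6}
A[(b | a) U b]: least fixpoint, start Z0 = Sat(b) = {0, 4, 6}, add states in Sat(b | a) with every successor in Z. Already a fixed point.
Sat(A[(b | a) U b]) = {0, 4, 6}
4 ∈ Sat(A[(b | a) U b]) = {0, 4, 6}, so the formula holds at 4.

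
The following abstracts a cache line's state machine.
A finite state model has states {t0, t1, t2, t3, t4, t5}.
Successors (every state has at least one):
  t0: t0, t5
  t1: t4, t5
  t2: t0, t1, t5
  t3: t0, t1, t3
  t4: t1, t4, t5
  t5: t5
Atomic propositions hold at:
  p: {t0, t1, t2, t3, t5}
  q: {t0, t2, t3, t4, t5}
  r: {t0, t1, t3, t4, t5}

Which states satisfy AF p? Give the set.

AF p: least fixpoint, start Z0 = {t0, t1, t2, t3, t5}, add states with every successor in Z. Already a fixed point.
Sat(AF p) = {t0, t1, t2, t3, t5}

{t0, t1, t2, t3, t5}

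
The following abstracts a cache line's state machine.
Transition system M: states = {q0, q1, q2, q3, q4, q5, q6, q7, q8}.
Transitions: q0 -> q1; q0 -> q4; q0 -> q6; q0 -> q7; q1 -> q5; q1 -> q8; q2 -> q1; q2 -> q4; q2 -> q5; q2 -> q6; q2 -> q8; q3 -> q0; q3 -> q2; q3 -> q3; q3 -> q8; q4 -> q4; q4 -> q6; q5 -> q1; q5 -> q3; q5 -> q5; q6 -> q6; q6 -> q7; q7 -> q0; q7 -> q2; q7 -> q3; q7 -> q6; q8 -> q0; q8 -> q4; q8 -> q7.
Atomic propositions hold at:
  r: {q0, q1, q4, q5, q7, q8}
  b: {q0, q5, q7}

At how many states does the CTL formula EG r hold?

EG r: greatest fixpoint, start Z0 = {q0, q1, q4, q5, q7, q8}, keep only states in Sat with some successor in Z. Already a fixed point.
Sat(EG r) = {q0, q1, q4, q5, q7, q8}
|Sat(EG r)| = |{q0, q1, q4, q5, q7, q8}| = 6.

6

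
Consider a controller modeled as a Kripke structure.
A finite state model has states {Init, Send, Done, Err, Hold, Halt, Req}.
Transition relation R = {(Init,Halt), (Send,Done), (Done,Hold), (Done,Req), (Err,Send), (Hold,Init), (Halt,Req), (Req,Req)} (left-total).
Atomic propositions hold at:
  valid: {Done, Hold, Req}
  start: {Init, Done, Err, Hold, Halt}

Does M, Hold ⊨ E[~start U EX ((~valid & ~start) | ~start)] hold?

No

Sat(~start) = {Send, Req}
Sat(~valid) = {Init, Send, Err, Halt}
Sat(~valid & ~start) = {Send}
Sat((~valid & ~start) | ~start) = {Send, Req}
Sat(EX ((~valid & ~start) | ~start)) = {s : some successor in {Send, Req}} = {Done, Err, Halt, Req}
E[~start U EX ((~valid & ~start) | ~start)]: least fixpoint, start Z0 = Sat(EX ((~valid & ~start) | ~start)) = {Done, Err, Halt, Req}, add states in Sat(~start) with some successor in Z. Z1 = {Send, Done, Err, Halt, Req}; fixed.
Sat(E[~start U EX ((~valid & ~start) | ~start)]) = {Send, Done, Err, Halt, Req}
Hold ∉ Sat(E[~start U EX ((~valid & ~start) | ~start)]) = {Send, Done, Err, Halt, Req}, so the formula does not hold at Hold.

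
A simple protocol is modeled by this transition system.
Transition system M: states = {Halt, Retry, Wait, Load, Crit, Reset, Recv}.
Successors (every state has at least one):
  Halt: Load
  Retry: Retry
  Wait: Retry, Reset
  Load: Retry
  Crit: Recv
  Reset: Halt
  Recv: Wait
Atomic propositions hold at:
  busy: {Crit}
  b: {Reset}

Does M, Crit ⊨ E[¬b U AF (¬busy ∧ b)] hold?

Sat(¬b) = {Halt, Retry, Wait, Load, Crit, Recv}
Sat(¬busy) = {Halt, Retry, Wait, Load, Reset, Recv}
Sat(¬busy ∧ b) = {Reset}
AF (¬busy ∧ b): least fixpoint, start Z0 = {Reset}, add states with every successor in Z. Already a fixed point.
Sat(AF (¬busy ∧ b)) = {Reset}
E[¬b U AF (¬busy ∧ b)]: least fixpoint, start Z0 = Sat(AF (¬busy ∧ b)) = {Reset}, add states in Sat(¬b) with some successor in Z. Z1 = {Wait, Reset}; Z2 = {Wait, Reset, Recv}; Z3 = {Wait, Crit, Reset, Recv}; fixed.
Sat(E[¬b U AF (¬busy ∧ b)]) = {Wait, Crit, Reset, Recv}
Crit ∈ Sat(E[¬b U AF (¬busy ∧ b)]) = {Wait, Crit, Reset, Recv}, so the formula holds at Crit.

Yes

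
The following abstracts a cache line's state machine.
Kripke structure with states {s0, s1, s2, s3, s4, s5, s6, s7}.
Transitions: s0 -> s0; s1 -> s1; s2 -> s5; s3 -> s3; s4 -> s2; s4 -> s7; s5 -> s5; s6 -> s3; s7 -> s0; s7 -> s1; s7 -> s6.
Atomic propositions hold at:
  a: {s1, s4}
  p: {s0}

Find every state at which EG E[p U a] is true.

{s1}

E[p U a]: least fixpoint, start Z0 = Sat(a) = {s1, s4}, add states in Sat(p) with some successor in Z. Already a fixed point.
Sat(E[p U a]) = {s1, s4}
EG E[p U a]: greatest fixpoint, start Z0 = {s1, s4}, keep only states in Sat with some successor in Z. Z1 = {s1}; fixed.
Sat(EG E[p U a]) = {s1}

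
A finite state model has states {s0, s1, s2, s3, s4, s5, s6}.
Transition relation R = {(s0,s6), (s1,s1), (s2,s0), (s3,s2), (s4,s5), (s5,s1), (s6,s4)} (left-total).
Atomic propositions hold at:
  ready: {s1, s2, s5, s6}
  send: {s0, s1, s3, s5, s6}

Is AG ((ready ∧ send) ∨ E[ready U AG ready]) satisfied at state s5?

Sat(ready ∧ send) = {s1, s5, s6}
AG ready: greatest fixpoint, start Z0 = {s1, s2, s5, s6}, keep only states in Sat with every successor in Z. Z1 = {s1, s5}; fixed.
Sat(AG ready) = {s1, s5}
E[ready U AG ready]: least fixpoint, start Z0 = Sat(AG ready) = {s1, s5}, add states in Sat(ready) with some successor in Z. Already a fixed point.
Sat(E[ready U AG ready]) = {s1, s5}
Sat((ready ∧ send) ∨ E[ready U AG ready]) = {s1, s5, s6}
AG ((ready ∧ send) ∨ E[ready U AG ready]): greatest fixpoint, start Z0 = {s1, s5, s6}, keep only states in Sat with every successor in Z. Z1 = {s1, s5}; fixed.
Sat(AG ((ready ∧ send) ∨ E[ready U AG ready])) = {s1, s5}
s5 ∈ Sat(AG ((ready ∧ send) ∨ E[ready U AG ready])) = {s1, s5}, so the formula holds at s5.

Yes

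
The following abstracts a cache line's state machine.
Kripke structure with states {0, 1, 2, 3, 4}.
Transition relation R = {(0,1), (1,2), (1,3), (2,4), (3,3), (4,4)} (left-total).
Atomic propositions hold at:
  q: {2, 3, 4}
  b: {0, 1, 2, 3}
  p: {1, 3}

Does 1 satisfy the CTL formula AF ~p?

Sat(~p) = {0, 2, 4}
AF ~p: least fixpoint, start Z0 = {0, 2, 4}, add states with every successor in Z. Already a fixed point.
Sat(AF ~p) = {0, 2, 4}
1 ∉ Sat(AF ~p) = {0, 2, 4}, so the formula does not hold at 1.

No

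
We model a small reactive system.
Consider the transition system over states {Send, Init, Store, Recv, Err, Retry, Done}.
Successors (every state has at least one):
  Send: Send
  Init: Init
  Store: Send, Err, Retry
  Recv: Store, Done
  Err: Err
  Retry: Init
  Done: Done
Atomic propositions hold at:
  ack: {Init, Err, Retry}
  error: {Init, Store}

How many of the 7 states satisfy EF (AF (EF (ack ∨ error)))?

5

Sat(ack ∨ error) = {Init, Store, Err, Retry}
EF (ack ∨ error): least fixpoint, start Z0 = {Init, Store, Err, Retry}, add states with some successor in Z. Z1 = {Init, Store, Recv, Err, Retry}; fixed.
Sat(EF (ack ∨ error)) = {Init, Store, Recv, Err, Retry}
AF (EF (ack ∨ error)): least fixpoint, start Z0 = {Init, Store, Recv, Err, Retry}, add states with every successor in Z. Already a fixed point.
Sat(AF (EF (ack ∨ error))) = {Init, Store, Recv, Err, Retry}
EF (AF (EF (ack ∨ error))): least fixpoint, start Z0 = {Init, Store, Recv, Err, Retry}, add states with some successor in Z. Already a fixed point.
Sat(EF (AF (EF (ack ∨ error)))) = {Init, Store, Recv, Err, Retry}
|Sat(EF (AF (EF (ack ∨ error))))| = |{Init, Store, Recv, Err, Retry}| = 5.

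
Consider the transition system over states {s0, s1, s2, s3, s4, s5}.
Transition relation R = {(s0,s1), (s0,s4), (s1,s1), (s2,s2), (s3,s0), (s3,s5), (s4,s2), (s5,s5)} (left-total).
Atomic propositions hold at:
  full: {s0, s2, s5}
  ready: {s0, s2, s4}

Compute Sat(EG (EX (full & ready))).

Sat(full & ready) = {s0, s2}
Sat(EX (full & ready)) = {s : some successor in {s0, s2}} = {s2, s3, s4}
EG (EX (full & ready)): greatest fixpoint, start Z0 = {s2, s3, s4}, keep only states in Sat with some successor in Z. Z1 = {s2, s4}; fixed.
Sat(EG (EX (full & ready))) = {s2, s4}

{s2, s4}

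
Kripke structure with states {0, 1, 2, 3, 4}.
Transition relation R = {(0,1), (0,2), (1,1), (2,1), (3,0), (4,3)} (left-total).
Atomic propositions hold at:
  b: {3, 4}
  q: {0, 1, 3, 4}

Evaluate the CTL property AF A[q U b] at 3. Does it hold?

A[q U b]: least fixpoint, start Z0 = Sat(b) = {3, 4}, add states in Sat(q) with every successor in Z. Already a fixed point.
Sat(A[q U b]) = {3, 4}
AF A[q U b]: least fixpoint, start Z0 = {3, 4}, add states with every successor in Z. Already a fixed point.
Sat(AF A[q U b]) = {3, 4}
3 ∈ Sat(AF A[q U b]) = {3, 4}, so the formula holds at 3.

Yes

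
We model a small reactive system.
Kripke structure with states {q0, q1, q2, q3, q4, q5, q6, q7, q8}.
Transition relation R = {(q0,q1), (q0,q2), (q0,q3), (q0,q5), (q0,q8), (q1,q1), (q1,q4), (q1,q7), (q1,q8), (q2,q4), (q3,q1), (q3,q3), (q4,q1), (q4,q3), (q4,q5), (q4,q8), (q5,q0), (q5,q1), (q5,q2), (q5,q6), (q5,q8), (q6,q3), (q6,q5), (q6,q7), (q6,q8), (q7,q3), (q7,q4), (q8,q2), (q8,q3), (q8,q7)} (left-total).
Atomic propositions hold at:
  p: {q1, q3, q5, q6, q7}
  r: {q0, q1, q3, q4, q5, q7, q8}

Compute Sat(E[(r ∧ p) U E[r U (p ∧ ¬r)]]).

{q0, q1, q3, q4, q5, q6, q7, q8}

Sat(r ∧ p) = {q1, q3, q5, q7}
Sat(¬r) = {q2, q6}
Sat(p ∧ ¬r) = {q6}
E[r U (p ∧ ¬r)]: least fixpoint, start Z0 = Sat((p ∧ ¬r)) = {q6}, add states in Sat(r) with some successor in Z. Z1 = {q5, q6}; Z2 = {q0, q4, q5, q6}; Z3 = {q0, q1, q4, q5, q6, q7}; Z4 = {q0, q1, q3, q4, q5, q6, q7, q8}; fixed.
Sat(E[r U (p ∧ ¬r)]) = {q0, q1, q3, q4, q5, q6, q7, q8}
E[(r ∧ p) U E[r U (p ∧ ¬r)]]: least fixpoint, start Z0 = Sat(E[r U (p ∧ ¬r)]) = {q0, q1, q3, q4, q5, q6, q7, q8}, add states in Sat(r ∧ p) with some successor in Z. Already a fixed point.
Sat(E[(r ∧ p) U E[r U (p ∧ ¬r)]]) = {q0, q1, q3, q4, q5, q6, q7, q8}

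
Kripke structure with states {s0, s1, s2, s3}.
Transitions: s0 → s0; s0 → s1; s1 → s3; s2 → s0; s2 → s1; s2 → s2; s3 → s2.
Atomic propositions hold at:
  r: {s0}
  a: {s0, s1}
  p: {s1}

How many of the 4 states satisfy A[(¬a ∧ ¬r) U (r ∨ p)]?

2

Sat(¬a) = {s2, s3}
Sat(¬r) = {s1, s2, s3}
Sat(¬a ∧ ¬r) = {s2, s3}
Sat(r ∨ p) = {s0, s1}
A[(¬a ∧ ¬r) U (r ∨ p)]: least fixpoint, start Z0 = Sat((r ∨ p)) = {s0, s1}, add states in Sat(¬a ∧ ¬r) with every successor in Z. Already a fixed point.
Sat(A[(¬a ∧ ¬r) U (r ∨ p)]) = {s0, s1}
|Sat(A[(¬a ∧ ¬r) U (r ∨ p)])| = |{s0, s1}| = 2.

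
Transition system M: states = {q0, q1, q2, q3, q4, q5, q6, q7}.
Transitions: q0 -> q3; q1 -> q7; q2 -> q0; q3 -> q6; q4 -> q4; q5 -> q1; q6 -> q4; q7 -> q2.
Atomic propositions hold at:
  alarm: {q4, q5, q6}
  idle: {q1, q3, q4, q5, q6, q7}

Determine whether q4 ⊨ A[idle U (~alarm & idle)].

Sat(~alarm) = {q0, q1, q2, q3, q7}
Sat(~alarm & idle) = {q1, q3, q7}
A[idle U (~alarm & idle)]: least fixpoint, start Z0 = Sat((~alarm & idle)) = {q1, q3, q7}, add states in Sat(idle) with every successor in Z. Z1 = {q1, q3, q5, q7}; fixed.
Sat(A[idle U (~alarm & idle)]) = {q1, q3, q5, q7}
q4 ∉ Sat(A[idle U (~alarm & idle)]) = {q1, q3, q5, q7}, so the formula does not hold at q4.

No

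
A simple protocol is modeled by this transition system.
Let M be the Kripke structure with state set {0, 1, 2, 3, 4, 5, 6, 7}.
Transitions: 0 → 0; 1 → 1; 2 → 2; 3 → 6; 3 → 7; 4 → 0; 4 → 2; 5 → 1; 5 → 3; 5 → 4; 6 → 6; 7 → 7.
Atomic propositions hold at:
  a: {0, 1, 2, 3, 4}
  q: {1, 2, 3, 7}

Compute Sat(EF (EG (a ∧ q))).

Sat(a ∧ q) = {1, 2, 3}
EG (a ∧ q): greatest fixpoint, start Z0 = {1, 2, 3}, keep only states in Sat with some successor in Z. Z1 = {1, 2}; fixed.
Sat(EG (a ∧ q)) = {1, 2}
EF (EG (a ∧ q)): least fixpoint, start Z0 = {1, 2}, add states with some successor in Z. Z1 = {1, 2, 4, 5}; fixed.
Sat(EF (EG (a ∧ q))) = {1, 2, 4, 5}

{1, 2, 4, 5}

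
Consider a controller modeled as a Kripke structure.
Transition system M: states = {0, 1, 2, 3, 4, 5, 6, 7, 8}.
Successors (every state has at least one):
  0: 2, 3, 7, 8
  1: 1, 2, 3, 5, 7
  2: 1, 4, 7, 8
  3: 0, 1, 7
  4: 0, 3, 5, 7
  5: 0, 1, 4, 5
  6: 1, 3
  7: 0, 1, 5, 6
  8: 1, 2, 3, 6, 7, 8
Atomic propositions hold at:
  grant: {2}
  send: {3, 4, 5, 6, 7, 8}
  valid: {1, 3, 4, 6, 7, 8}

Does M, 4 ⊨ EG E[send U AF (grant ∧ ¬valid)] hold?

Sat(¬valid) = {0, 2, 5}
Sat(grant ∧ ¬valid) = {2}
AF (grant ∧ ¬valid): least fixpoint, start Z0 = {2}, add states with every successor in Z. Already a fixed point.
Sat(AF (grant ∧ ¬valid)) = {2}
E[send U AF (grant ∧ ¬valid)]: least fixpoint, start Z0 = Sat(AF (grant ∧ ¬valid)) = {2}, add states in Sat(send) with some successor in Z. Z1 = {2, 8}; fixed.
Sat(E[send U AF (grant ∧ ¬valid)]) = {2, 8}
EG E[send U AF (grant ∧ ¬valid)]: greatest fixpoint, start Z0 = {2, 8}, keep only states in Sat with some successor in Z. Already a fixed point.
Sat(EG E[send U AF (grant ∧ ¬valid)]) = {2, 8}
4 ∉ Sat(EG E[send U AF (grant ∧ ¬valid)]) = {2, 8}, so the formula does not hold at 4.

No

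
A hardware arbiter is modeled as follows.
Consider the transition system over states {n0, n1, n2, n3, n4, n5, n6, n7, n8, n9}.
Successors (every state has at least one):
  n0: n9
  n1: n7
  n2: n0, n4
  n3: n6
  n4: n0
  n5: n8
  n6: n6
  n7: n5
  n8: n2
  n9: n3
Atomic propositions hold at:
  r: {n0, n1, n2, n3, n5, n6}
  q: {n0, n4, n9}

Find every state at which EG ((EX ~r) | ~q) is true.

Sat(~r) = {n4, n7, n8, n9}
Sat(EX ~r) = {s : some successor in {n4, n7, n8, n9}} = {n0, n1, n2, n5}
Sat(~q) = {n1, n2, n3, n5, n6, n7, n8}
Sat((EX ~r) | ~q) = {n0, n1, n2, n3, n5, n6, n7, n8}
EG ((EX ~r) | ~q): greatest fixpoint, start Z0 = {n0, n1, n2, n3, n5, n6, n7, n8}, keep only states in Sat with some successor in Z. Z1 = {n1, n2, n3, n5, n6, n7, n8}; Z2 = {n1, n3, n5, n6, n7, n8}; Z3 = {n1, n3, n5, n6, n7}; Z4 = {n1, n3, n6, n7}; Z5 = {n1, n3, n6}; Z6 = {n3, n6}; fixed.
Sat(EG ((EX ~r) | ~q)) = {n3, n6}

{n3, n6}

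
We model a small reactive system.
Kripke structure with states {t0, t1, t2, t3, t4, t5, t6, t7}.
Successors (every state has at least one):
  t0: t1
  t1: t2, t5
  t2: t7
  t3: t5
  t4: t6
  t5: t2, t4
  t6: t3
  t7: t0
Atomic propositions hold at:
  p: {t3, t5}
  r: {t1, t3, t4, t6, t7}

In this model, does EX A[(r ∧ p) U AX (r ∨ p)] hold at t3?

Sat(r ∧ p) = {t3}
Sat(r ∨ p) = {t1, t3, t4, t5, t6, t7}
Sat(AX (r ∨ p)) = {s : every successor in {t1, t3, t4, t5, t6, t7}} = {t0, t2, t3, t4, t6}
A[(r ∧ p) U AX (r ∨ p)]: least fixpoint, start Z0 = Sat(AX (r ∨ p)) = {t0, t2, t3, t4, t6}, add states in Sat(r ∧ p) with every successor in Z. Already a fixed point.
Sat(A[(r ∧ p) U AX (r ∨ p)]) = {t0, t2, t3, t4, t6}
Sat(EX A[(r ∧ p) U AX (r ∨ p)]) = {s : some successor in {t0, t2, t3, t4, t6}} = {t1, t4, t5, t6, t7}
t3 ∉ Sat(EX A[(r ∧ p) U AX (r ∨ p)]) = {t1, t4, t5, t6, t7}, so the formula does not hold at t3.

No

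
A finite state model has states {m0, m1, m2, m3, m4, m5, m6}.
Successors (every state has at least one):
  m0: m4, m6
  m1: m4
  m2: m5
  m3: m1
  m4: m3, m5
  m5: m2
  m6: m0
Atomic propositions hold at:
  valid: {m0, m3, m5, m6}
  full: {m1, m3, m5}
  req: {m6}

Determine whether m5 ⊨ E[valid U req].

E[valid U req]: least fixpoint, start Z0 = Sat(req) = {m6}, add states in Sat(valid) with some successor in Z. Z1 = {m0, m6}; fixed.
Sat(E[valid U req]) = {m0, m6}
m5 ∉ Sat(E[valid U req]) = {m0, m6}, so the formula does not hold at m5.

No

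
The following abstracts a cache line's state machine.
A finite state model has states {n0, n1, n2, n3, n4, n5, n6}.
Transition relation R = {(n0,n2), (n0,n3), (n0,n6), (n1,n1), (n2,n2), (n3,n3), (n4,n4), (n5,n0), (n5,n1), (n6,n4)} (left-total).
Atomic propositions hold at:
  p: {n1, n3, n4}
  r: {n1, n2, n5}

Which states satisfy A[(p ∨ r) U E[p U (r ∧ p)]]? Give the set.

Sat(p ∨ r) = {n1, n2, n3, n4, n5}
Sat(r ∧ p) = {n1}
E[p U (r ∧ p)]: least fixpoint, start Z0 = Sat((r ∧ p)) = {n1}, add states in Sat(p) with some successor in Z. Already a fixed point.
Sat(E[p U (r ∧ p)]) = {n1}
A[(p ∨ r) U E[p U (r ∧ p)]]: least fixpoint, start Z0 = Sat(E[p U (r ∧ p)]) = {n1}, add states in Sat(p ∨ r) with every successor in Z. Already a fixed point.
Sat(A[(p ∨ r) U E[p U (r ∧ p)]]) = {n1}

{n1}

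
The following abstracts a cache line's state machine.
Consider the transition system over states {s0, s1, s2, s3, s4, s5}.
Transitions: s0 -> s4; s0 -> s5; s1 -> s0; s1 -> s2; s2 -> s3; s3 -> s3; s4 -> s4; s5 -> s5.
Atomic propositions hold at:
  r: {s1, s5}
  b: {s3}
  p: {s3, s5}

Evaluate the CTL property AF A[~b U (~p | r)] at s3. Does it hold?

No

Sat(~b) = {s0, s1, s2, s4, s5}
Sat(~p) = {s0, s1, s2, s4}
Sat(~p | r) = {s0, s1, s2, s4, s5}
A[~b U (~p | r)]: least fixpoint, start Z0 = Sat((~p | r)) = {s0, s1, s2, s4, s5}, add states in Sat(~b) with every successor in Z. Already a fixed point.
Sat(A[~b U (~p | r)]) = {s0, s1, s2, s4, s5}
AF A[~b U (~p | r)]: least fixpoint, start Z0 = {s0, s1, s2, s4, s5}, add states with every successor in Z. Already a fixed point.
Sat(AF A[~b U (~p | r)]) = {s0, s1, s2, s4, s5}
s3 ∉ Sat(AF A[~b U (~p | r)]) = {s0, s1, s2, s4, s5}, so the formula does not hold at s3.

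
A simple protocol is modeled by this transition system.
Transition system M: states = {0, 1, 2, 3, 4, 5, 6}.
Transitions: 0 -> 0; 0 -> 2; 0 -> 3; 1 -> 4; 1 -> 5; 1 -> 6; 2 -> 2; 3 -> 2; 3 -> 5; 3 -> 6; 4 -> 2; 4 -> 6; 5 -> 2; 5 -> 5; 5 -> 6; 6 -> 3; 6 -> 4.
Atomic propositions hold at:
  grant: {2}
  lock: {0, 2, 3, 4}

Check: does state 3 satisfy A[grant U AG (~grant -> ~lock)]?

Sat(~grant) = {0, 1, 3, 4, 5, 6}
Sat(~lock) = {1, 5, 6}
Sat(~grant -> ~lock) = {1, 2, 5, 6}
AG (~grant -> ~lock): greatest fixpoint, start Z0 = {1, 2, 5, 6}, keep only states in Sat with every successor in Z. Z1 = {2, 5}; Z2 = {2}; fixed.
Sat(AG (~grant -> ~lock)) = {2}
A[grant U AG (~grant -> ~lock)]: least fixpoint, start Z0 = Sat(AG (~grant -> ~lock)) = {2}, add states in Sat(grant) with every successor in Z. Already a fixed point.
Sat(A[grant U AG (~grant -> ~lock)]) = {2}
3 ∉ Sat(A[grant U AG (~grant -> ~lock)]) = {2}, so the formula does not hold at 3.

No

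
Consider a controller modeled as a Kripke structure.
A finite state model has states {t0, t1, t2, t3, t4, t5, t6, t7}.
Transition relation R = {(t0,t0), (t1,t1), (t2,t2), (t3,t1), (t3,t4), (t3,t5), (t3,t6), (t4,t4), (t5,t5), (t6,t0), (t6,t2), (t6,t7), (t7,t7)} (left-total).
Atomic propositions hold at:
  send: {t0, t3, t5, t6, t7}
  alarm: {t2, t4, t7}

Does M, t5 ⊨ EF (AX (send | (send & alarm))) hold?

Sat(send & alarm) = {t7}
Sat(send | (send & alarm)) = {t0, t3, t5, t6, t7}
Sat(AX (send | (send & alarm))) = {s : every successor in {t0, t3, t5, t6, t7}} = {t0, t5, t7}
EF (AX (send | (send & alarm))): least fixpoint, start Z0 = {t0, t5, t7}, add states with some successor in Z. Z1 = {t0, t3, t5, t6, t7}; fixed.
Sat(EF (AX (send | (send & alarm)))) = {t0, t3, t5, t6, t7}
t5 ∈ Sat(EF (AX (send | (send & alarm)))) = {t0, t3, t5, t6, t7}, so the formula holds at t5.

Yes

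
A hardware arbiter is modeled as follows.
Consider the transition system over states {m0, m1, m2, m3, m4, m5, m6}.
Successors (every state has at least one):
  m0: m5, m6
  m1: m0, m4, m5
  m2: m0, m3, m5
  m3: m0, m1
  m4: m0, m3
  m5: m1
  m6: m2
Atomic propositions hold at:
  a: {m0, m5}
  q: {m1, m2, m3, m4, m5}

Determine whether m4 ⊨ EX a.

Sat(EX a) = {s : some successor in {m0, m5}} = {m0, m1, m2, m3, m4}
m4 ∈ Sat(EX a) = {m0, m1, m2, m3, m4}, so the formula holds at m4.

Yes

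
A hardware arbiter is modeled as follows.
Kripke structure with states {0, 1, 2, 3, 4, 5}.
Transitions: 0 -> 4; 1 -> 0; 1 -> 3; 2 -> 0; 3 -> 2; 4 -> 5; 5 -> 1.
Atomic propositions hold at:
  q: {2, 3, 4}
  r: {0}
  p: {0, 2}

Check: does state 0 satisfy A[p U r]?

Yes

A[p U r]: least fixpoint, start Z0 = Sat(r) = {0}, add states in Sat(p) with every successor in Z. Z1 = {0, 2}; fixed.
Sat(A[p U r]) = {0, 2}
0 ∈ Sat(A[p U r]) = {0, 2}, so the formula holds at 0.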